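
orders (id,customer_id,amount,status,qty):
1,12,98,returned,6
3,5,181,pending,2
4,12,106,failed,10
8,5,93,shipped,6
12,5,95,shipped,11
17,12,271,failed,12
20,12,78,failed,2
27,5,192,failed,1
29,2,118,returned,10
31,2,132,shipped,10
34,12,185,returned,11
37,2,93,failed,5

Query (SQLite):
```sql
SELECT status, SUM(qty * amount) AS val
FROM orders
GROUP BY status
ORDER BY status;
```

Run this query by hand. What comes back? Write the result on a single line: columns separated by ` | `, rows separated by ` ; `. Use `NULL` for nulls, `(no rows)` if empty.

failed | 5125 ; pending | 362 ; returned | 3803 ; shipped | 2923

For each row compute qty * amount.
Group by status; take SUM of the expression per group.
  failed: ids {4, 17, 20, 27, 37} → SUM(qty * amount)=5125
  pending: ids {3} → SUM(qty * amount)=362
  returned: ids {1, 29, 34} → SUM(qty * amount)=3803
  shipped: ids {8, 12, 31} → SUM(qty * amount)=2923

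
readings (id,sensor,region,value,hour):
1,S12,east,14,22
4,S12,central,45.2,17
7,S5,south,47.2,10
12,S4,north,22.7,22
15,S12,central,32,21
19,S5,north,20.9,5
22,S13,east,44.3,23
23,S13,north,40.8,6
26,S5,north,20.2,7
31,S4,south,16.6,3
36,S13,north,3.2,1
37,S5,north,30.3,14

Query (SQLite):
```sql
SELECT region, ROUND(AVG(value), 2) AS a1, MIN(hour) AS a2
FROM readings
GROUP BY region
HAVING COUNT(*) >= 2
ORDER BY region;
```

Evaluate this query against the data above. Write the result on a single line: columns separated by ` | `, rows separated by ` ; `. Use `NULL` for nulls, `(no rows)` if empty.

Group readings by region.
Per group compute: ROUND(AVG(value), 2), MIN(hour).
HAVING: drop groups with fewer than 2 rows.
  central: ids {4, 15} → ROUND(AVG(value), 2)=38.6, MIN(hour)=17
  east: ids {1, 22} → ROUND(AVG(value), 2)=29.15, MIN(hour)=22
  north: ids {12, 19, 23, 26, 36, 37} → ROUND(AVG(value), 2)=23.02, MIN(hour)=1
  south: ids {7, 31} → ROUND(AVG(value), 2)=31.9, MIN(hour)=3

central | 38.6 | 17 ; east | 29.15 | 22 ; north | 23.02 | 1 ; south | 31.9 | 3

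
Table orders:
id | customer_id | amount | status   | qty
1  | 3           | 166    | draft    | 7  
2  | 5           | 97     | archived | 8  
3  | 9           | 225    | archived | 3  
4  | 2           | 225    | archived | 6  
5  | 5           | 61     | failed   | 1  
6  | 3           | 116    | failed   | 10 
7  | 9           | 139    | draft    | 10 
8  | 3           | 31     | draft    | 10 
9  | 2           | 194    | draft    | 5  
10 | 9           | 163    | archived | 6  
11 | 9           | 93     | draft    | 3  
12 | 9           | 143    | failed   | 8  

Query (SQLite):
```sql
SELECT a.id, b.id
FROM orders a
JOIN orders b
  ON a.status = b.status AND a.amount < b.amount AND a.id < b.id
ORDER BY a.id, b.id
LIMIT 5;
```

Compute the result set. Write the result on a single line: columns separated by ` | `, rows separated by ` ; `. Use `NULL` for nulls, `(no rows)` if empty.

1 | 9 ; 2 | 3 ; 2 | 4 ; 2 | 10 ; 5 | 6

Pairs (a,b) with same status, a.amount < b.amount, a.id < b.id.
status groups: archived:{2,3,4,10} draft:{1,7,8,9,11} failed:{5,6,12}
Ordered by (a.id, b.id); first 5.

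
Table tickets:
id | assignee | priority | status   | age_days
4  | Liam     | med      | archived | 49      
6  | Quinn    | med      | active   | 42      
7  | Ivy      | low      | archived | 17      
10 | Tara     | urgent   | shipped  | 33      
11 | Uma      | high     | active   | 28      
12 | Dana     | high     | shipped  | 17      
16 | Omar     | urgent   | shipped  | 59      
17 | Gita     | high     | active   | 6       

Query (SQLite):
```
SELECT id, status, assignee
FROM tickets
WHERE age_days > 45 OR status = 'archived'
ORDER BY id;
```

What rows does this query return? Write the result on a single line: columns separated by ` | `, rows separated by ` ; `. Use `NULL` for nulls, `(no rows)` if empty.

4 | archived | Liam ; 7 | archived | Ivy ; 16 | shipped | Omar

age_days > 45: ids {4, 16}
status = 'archived': ids {4, 7}
Combine with OR.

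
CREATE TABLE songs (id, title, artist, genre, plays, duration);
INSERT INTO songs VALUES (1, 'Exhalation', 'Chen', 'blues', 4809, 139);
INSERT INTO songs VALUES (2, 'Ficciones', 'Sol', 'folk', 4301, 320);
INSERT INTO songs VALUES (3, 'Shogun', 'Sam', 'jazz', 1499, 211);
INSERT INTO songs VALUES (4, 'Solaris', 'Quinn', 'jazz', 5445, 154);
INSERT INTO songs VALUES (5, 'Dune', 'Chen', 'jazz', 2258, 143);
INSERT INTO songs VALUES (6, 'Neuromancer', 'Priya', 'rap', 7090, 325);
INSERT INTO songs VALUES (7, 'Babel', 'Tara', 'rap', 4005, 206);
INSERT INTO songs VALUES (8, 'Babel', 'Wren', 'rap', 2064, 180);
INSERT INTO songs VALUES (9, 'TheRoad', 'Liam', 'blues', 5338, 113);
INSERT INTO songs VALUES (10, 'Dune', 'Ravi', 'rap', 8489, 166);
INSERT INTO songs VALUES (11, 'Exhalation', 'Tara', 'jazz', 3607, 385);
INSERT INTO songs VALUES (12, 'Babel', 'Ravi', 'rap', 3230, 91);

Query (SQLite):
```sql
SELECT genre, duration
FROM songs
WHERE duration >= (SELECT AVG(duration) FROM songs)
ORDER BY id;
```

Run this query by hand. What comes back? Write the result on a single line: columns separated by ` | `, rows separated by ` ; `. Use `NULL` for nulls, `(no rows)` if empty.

Scalar subquery: AVG(duration) over all songs rows = 202.75.
Keep rows where duration >= that value.

folk | 320 ; jazz | 211 ; rap | 325 ; rap | 206 ; jazz | 385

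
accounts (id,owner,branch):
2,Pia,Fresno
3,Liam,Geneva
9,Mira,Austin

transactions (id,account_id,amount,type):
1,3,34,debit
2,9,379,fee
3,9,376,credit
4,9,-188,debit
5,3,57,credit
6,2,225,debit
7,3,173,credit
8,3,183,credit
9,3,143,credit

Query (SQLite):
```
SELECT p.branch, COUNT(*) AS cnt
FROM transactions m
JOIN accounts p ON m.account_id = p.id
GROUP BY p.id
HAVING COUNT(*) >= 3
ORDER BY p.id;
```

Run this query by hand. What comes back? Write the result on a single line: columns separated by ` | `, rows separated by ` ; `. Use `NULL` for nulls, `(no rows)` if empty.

Join each transactions row to its accounts via account_id.
Group joined rows by accounts.id; compute COUNT(*) per group.
HAVING: keep groups with count ≥ 3.
  2: ids {6} → COUNT(*)=1
  3: ids {1, 5, 7, 8, 9} → COUNT(*)=5
  9: ids {2, 3, 4} → COUNT(*)=3

Geneva | 5 ; Austin | 3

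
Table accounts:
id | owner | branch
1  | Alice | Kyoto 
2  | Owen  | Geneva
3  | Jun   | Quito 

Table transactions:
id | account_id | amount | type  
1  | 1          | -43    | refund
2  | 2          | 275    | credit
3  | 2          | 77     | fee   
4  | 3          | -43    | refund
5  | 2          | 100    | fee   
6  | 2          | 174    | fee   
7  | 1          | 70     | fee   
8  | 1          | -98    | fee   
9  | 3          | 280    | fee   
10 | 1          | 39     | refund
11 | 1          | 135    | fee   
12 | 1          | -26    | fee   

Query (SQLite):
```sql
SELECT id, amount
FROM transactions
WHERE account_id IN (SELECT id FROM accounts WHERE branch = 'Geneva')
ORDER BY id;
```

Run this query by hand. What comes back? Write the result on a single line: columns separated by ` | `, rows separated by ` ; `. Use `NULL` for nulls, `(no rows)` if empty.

2 | 275 ; 3 | 77 ; 5 | 100 ; 6 | 174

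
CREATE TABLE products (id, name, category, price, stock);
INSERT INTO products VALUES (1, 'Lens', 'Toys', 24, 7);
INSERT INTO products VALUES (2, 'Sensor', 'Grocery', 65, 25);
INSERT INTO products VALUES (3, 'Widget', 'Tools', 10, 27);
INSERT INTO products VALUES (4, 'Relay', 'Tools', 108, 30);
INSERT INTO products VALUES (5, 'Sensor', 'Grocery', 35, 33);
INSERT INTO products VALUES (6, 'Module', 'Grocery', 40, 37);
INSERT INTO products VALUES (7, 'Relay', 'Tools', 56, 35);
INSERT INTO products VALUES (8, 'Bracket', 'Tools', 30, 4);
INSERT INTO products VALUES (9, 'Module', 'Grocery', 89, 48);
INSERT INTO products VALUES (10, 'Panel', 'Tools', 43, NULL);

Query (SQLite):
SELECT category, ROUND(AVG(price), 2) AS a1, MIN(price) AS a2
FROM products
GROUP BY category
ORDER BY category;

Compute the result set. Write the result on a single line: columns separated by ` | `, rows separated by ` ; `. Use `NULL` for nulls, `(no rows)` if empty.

Grocery | 57.25 | 35 ; Tools | 49.4 | 10 ; Toys | 24 | 24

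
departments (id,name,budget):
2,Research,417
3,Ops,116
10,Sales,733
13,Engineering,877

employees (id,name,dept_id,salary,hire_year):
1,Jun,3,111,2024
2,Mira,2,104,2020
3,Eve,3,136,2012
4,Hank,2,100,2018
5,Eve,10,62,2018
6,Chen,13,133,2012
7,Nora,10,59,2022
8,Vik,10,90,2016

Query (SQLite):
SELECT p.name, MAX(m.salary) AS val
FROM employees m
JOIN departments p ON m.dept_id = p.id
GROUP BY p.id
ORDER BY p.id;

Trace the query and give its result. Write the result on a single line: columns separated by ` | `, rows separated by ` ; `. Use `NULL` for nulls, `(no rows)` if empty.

Join each employees row to its departments via dept_id.
Group joined rows by departments.id; compute MAX(m.salary) per group.
  2: ids {2, 4} → MAX(m.salary)=104
  3: ids {1, 3} → MAX(m.salary)=136
  10: ids {5, 7, 8} → MAX(m.salary)=90
  13: ids {6} → MAX(m.salary)=133

Research | 104 ; Ops | 136 ; Sales | 90 ; Engineering | 133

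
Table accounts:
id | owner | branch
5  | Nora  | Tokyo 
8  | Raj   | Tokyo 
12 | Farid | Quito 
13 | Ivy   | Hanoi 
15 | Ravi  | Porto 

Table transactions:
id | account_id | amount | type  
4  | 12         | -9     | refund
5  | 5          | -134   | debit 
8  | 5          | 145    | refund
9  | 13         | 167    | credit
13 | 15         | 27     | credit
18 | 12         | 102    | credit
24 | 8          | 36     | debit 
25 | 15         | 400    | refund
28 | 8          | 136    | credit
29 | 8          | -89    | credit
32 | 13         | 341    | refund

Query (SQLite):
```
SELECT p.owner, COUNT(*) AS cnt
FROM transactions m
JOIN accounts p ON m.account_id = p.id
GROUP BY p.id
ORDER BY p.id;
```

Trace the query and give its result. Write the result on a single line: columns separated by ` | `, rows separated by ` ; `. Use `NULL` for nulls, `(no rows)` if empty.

Join each transactions row to its accounts via account_id.
Group joined rows by accounts.id; compute COUNT(*) per group.
  5: ids {5, 8} → COUNT(*)=2
  8: ids {24, 28, 29} → COUNT(*)=3
  12: ids {4, 18} → COUNT(*)=2
  13: ids {9, 32} → COUNT(*)=2
  15: ids {13, 25} → COUNT(*)=2

Nora | 2 ; Raj | 3 ; Farid | 2 ; Ivy | 2 ; Ravi | 2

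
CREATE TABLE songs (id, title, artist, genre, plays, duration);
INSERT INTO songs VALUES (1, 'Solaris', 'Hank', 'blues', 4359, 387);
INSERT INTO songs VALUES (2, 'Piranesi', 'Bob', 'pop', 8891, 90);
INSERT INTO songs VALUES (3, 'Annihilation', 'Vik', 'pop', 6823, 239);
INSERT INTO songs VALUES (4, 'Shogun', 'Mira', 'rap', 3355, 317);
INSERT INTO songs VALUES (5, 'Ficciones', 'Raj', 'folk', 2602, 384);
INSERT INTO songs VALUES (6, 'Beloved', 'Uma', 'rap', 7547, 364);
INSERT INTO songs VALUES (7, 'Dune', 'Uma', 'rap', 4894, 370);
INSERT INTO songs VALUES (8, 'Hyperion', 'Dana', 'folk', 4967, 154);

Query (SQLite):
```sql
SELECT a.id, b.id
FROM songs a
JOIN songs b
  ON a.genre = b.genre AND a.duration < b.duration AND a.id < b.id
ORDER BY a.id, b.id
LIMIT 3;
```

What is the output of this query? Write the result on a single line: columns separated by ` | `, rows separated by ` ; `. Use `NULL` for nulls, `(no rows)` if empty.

Pairs (a,b) with same genre, a.duration < b.duration, a.id < b.id.
genre groups: blues:{1} folk:{5,8} pop:{2,3} rap:{4,6,7}
Ordered by (a.id, b.id); first 3.

2 | 3 ; 4 | 6 ; 4 | 7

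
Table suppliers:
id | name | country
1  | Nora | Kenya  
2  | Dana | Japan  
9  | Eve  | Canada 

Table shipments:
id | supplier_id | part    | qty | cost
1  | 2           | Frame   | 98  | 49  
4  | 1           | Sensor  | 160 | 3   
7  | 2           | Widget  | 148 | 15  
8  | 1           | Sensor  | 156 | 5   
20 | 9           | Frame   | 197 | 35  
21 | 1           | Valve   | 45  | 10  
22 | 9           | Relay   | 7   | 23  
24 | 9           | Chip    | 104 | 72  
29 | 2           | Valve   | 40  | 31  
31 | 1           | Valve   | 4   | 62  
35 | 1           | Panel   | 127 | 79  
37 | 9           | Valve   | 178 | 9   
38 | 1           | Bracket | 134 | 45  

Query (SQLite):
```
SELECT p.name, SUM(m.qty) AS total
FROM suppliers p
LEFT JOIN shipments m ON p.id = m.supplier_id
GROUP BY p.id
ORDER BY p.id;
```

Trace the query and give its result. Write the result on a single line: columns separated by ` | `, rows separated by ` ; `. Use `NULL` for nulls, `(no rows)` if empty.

Nora | 626 ; Dana | 286 ; Eve | 486

LEFT JOIN keeps every suppliers row; unmatched ones get NULL for shipments columns.
Group by suppliers.id and compute SUM(m.qty). SUM over an all-NULL group is NULL.
  1: ids {4, 8, 21, 31, 35, 38} → SUM(m.qty)=626
  2: ids {1, 7, 29} → SUM(m.qty)=286
  9: ids {20, 22, 24, 37} → SUM(m.qty)=486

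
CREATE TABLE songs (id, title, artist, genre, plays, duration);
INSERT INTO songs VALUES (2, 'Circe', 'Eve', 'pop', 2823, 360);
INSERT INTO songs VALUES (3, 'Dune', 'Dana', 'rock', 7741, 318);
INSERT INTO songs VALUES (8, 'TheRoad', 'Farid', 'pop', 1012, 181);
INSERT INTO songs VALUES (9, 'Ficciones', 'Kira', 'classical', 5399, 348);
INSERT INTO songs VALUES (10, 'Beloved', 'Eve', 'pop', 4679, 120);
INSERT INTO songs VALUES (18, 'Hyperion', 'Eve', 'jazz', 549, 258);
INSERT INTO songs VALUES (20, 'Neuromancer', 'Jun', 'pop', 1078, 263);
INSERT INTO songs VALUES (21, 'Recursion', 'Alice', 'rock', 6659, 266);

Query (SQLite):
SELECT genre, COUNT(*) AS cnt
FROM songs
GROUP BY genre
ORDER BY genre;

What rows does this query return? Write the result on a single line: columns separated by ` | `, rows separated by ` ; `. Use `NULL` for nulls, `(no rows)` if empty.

classical | 1 ; jazz | 1 ; pop | 4 ; rock | 2

Partition songs by genre; compute COUNT(*) within each group.
  classical: ids {9} → COUNT(*)=1
  jazz: ids {18} → COUNT(*)=1
  pop: ids {2, 8, 10, 20} → COUNT(*)=4
  rock: ids {3, 21} → COUNT(*)=2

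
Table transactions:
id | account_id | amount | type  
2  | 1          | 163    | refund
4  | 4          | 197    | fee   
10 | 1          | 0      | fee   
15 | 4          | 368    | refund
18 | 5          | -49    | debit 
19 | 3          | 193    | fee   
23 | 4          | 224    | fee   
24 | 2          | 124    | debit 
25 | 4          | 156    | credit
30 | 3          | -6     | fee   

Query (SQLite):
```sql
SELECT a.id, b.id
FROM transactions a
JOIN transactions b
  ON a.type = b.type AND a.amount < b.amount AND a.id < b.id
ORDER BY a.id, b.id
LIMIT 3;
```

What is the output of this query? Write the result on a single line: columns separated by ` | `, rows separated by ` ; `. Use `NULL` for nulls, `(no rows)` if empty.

2 | 15 ; 4 | 23 ; 10 | 19

Pairs (a,b) with same type, a.amount < b.amount, a.id < b.id.
type groups: credit:{25} debit:{18,24} fee:{4,10,19,23,30} refund:{2,15}
Ordered by (a.id, b.id); first 3.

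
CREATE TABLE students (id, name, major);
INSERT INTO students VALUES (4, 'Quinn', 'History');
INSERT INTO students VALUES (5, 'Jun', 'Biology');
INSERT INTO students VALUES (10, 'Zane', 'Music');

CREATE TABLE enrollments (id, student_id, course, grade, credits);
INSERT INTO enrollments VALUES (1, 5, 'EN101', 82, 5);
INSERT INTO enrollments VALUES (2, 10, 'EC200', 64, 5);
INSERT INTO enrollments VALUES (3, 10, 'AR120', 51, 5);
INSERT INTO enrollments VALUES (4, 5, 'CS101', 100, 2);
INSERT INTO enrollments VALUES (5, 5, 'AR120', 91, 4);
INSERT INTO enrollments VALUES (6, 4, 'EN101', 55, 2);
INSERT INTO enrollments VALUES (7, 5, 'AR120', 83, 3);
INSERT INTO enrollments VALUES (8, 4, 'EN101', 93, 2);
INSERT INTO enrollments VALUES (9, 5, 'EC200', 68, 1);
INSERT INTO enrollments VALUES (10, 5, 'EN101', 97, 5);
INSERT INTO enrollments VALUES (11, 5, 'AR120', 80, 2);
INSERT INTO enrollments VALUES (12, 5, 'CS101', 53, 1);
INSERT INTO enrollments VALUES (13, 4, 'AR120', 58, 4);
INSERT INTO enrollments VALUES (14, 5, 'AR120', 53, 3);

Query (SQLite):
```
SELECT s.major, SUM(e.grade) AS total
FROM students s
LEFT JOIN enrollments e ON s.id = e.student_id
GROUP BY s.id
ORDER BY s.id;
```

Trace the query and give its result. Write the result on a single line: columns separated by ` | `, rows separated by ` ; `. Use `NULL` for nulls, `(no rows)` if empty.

History | 206 ; Biology | 707 ; Music | 115

LEFT JOIN keeps every students row; unmatched ones get NULL for enrollments columns.
Group by students.id and compute SUM(e.grade). SUM over an all-NULL group is NULL.
  4: ids {6, 8, 13} → SUM(e.grade)=206
  5: ids {1, 4, 5, 7, 9, 10, 11, 12, 14} → SUM(e.grade)=707
  10: ids {2, 3} → SUM(e.grade)=115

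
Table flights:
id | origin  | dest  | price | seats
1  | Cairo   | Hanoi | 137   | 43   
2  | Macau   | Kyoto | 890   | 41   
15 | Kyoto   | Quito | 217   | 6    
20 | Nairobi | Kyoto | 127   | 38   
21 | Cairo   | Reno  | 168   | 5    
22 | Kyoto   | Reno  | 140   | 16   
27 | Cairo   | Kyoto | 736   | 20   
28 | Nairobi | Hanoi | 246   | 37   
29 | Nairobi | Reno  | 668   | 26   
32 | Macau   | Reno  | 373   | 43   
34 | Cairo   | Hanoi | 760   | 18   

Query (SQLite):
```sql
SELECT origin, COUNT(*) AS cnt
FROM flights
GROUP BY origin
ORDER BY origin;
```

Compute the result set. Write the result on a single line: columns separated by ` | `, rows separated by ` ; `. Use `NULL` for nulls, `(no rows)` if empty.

Cairo | 4 ; Kyoto | 2 ; Macau | 2 ; Nairobi | 3

Partition flights by origin; compute COUNT(*) within each group.
  Cairo: ids {1, 21, 27, 34} → COUNT(*)=4
  Kyoto: ids {15, 22} → COUNT(*)=2
  Macau: ids {2, 32} → COUNT(*)=2
  Nairobi: ids {20, 28, 29} → COUNT(*)=3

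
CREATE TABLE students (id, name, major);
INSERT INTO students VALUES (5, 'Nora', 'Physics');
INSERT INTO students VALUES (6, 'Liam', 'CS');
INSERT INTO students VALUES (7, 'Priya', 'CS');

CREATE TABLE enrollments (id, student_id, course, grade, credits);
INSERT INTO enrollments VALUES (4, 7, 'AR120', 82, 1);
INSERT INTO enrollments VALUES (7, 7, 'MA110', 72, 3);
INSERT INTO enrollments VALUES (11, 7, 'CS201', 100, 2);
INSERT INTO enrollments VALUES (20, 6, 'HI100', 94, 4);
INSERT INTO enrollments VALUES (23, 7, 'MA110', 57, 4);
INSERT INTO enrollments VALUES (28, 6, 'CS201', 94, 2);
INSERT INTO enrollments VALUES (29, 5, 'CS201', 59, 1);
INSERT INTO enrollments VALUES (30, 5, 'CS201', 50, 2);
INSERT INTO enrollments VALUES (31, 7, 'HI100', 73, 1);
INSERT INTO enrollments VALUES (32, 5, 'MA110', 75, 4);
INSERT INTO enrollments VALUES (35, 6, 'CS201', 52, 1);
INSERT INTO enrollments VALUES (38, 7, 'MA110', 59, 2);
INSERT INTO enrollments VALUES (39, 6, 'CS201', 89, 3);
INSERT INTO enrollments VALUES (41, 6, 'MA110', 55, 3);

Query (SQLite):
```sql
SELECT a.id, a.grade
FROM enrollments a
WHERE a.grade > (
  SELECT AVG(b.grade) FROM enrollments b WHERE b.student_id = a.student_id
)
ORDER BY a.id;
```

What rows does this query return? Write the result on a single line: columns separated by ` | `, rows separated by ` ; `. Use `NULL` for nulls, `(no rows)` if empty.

4 | 82 ; 11 | 100 ; 20 | 94 ; 28 | 94 ; 32 | 75 ; 39 | 89

For each enrollments row a, compute AVG(grade) over rows sharing a.student_id.
Keep row a if a.grade > that per-group AVG.
  student_id=5: AVG(grade) = 61.333333
  student_id=6: AVG(grade) = 76.8
  student_id=7: AVG(grade) = 73.833333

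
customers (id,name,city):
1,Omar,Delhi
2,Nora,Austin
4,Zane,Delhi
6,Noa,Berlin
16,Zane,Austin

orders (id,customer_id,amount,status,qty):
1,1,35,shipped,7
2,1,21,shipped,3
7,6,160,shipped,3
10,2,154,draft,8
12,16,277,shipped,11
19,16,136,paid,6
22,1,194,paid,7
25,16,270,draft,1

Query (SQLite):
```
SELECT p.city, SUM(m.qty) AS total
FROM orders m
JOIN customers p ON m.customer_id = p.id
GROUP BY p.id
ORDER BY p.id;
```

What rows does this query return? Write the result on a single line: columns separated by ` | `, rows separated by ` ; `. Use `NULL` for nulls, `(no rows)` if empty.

Delhi | 17 ; Austin | 8 ; Berlin | 3 ; Austin | 18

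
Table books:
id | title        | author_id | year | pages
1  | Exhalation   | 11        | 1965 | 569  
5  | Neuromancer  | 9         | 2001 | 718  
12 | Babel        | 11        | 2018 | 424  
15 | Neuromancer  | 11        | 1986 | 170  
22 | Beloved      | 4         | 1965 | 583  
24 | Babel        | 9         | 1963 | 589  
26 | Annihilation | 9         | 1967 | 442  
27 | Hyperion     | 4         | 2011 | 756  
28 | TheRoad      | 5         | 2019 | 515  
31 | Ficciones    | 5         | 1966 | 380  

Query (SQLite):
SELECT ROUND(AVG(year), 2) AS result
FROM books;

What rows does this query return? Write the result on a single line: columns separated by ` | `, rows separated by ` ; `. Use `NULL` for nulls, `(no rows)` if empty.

1986.1

All year values: [1965, 2001, 2018, 1986, 1965, 1963, 1967, 2011, 2019, 1966].
AVG = 19861 / 10 (rounded to 2 dp).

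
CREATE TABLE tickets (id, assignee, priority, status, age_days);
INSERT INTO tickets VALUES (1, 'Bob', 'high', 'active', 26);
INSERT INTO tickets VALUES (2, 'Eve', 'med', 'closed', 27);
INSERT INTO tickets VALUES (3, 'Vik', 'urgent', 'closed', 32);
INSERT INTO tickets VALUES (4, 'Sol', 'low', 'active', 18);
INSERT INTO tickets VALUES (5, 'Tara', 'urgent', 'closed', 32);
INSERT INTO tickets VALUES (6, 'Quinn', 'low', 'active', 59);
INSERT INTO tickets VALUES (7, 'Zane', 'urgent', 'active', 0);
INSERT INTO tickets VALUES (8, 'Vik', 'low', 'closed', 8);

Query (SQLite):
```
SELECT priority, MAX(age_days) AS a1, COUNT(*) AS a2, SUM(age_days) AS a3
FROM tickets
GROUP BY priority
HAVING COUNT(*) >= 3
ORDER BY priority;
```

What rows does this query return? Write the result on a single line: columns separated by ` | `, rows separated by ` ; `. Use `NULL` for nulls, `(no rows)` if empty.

low | 59 | 3 | 85 ; urgent | 32 | 3 | 64

Group tickets by priority.
Per group compute: MAX(age_days), COUNT(*), SUM(age_days).
HAVING: drop groups with fewer than 3 rows.
  high: ids {1} → MAX(age_days)=26, COUNT(*)=1, SUM(age_days)=26
  low: ids {4, 6, 8} → MAX(age_days)=59, COUNT(*)=3, SUM(age_days)=85
  med: ids {2} → MAX(age_days)=27, COUNT(*)=1, SUM(age_days)=27
  urgent: ids {3, 5, 7} → MAX(age_days)=32, COUNT(*)=3, SUM(age_days)=64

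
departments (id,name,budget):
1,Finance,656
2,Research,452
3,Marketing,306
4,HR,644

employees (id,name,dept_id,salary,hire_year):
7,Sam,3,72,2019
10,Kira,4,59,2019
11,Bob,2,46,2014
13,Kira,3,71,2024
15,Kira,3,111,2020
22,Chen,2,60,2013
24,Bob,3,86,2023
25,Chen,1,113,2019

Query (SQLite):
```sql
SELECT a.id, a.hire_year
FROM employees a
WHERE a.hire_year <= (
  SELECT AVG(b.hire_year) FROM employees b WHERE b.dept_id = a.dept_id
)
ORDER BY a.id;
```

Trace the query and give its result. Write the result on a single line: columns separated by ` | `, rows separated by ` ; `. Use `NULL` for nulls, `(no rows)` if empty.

7 | 2019 ; 10 | 2019 ; 15 | 2020 ; 22 | 2013 ; 25 | 2019

For each employees row a, compute AVG(hire_year) over rows sharing a.dept_id.
Keep row a if a.hire_year <= that per-group AVG.
  dept_id=1: AVG(hire_year) = 2019.0
  dept_id=2: AVG(hire_year) = 2013.5
  dept_id=3: AVG(hire_year) = 2021.5
  dept_id=4: AVG(hire_year) = 2019.0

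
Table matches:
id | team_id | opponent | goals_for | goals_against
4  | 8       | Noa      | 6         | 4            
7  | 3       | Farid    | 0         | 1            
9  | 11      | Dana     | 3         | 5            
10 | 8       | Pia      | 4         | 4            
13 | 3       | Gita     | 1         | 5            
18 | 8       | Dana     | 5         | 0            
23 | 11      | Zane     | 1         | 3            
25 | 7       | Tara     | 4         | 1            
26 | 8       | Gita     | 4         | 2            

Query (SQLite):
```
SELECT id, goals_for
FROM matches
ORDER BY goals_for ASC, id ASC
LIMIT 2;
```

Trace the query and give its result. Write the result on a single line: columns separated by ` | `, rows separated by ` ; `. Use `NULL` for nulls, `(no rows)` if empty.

Sort by goals_for asc, tiebreak id asc: (0, id=7), (1, id=13), (1, id=23), (3, id=9), (4, id=10) …. Take first 2.

7 | 0 ; 13 | 1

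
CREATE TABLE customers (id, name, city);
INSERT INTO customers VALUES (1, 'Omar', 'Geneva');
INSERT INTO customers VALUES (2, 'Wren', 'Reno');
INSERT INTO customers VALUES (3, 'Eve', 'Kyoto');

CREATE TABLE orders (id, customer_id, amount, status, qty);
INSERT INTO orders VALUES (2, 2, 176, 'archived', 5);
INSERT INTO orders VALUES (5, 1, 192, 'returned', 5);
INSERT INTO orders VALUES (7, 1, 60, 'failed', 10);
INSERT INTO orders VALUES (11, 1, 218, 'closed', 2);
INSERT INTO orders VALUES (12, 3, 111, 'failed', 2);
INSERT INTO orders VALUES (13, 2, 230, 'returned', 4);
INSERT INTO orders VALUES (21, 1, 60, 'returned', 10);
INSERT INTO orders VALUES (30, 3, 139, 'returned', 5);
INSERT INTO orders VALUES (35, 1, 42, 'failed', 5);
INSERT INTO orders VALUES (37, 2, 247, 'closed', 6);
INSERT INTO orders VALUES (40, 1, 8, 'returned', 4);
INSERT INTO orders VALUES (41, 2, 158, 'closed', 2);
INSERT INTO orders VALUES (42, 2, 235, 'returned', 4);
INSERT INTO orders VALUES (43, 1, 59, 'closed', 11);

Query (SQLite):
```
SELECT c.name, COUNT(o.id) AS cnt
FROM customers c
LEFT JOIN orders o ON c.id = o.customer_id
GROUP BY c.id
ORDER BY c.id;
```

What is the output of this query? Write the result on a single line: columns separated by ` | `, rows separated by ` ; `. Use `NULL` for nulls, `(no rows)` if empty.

Omar | 7 ; Wren | 5 ; Eve | 2

LEFT JOIN keeps every customers row; unmatched ones get NULL for orders columns.
Group by customers.id and compute COUNT(o.id). COUNT(col) of an all-NULL group is 0.
  1: ids {5, 7, 11, 21, 35, 40, 43} → COUNT(o.id)=7
  2: ids {2, 13, 37, 41, 42} → COUNT(o.id)=5
  3: ids {12, 30} → COUNT(o.id)=2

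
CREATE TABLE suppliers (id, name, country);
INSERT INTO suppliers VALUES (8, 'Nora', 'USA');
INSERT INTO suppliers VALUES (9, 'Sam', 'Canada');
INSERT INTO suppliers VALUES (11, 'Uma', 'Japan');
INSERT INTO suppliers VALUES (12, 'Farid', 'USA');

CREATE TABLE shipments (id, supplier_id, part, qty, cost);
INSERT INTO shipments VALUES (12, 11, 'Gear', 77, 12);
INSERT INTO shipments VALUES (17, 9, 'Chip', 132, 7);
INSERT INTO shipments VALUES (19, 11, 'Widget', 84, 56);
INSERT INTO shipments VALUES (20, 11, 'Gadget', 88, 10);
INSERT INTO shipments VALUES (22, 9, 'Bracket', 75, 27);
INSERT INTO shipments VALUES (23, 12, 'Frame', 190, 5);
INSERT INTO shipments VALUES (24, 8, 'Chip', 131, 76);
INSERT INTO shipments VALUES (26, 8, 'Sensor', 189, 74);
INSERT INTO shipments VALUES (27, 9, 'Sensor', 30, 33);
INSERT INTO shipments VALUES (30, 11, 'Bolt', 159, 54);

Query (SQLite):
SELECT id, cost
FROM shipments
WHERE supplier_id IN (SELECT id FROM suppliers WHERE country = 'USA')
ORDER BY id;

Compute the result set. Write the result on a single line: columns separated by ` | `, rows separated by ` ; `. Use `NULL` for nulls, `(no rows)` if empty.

Inner query: suppliers.id where country = 'USA'.
Outer: keep shipments rows whose supplier_id is in that set.
Inner query → {8, 12}

23 | 5 ; 24 | 76 ; 26 | 74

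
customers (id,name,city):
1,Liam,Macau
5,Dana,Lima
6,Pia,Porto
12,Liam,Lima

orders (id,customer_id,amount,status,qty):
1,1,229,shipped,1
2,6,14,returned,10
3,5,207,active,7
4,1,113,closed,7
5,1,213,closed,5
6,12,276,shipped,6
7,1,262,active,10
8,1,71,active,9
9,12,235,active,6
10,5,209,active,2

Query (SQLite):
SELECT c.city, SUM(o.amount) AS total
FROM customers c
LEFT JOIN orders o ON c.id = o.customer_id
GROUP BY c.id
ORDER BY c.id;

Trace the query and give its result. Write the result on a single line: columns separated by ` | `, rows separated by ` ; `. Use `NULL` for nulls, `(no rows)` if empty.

Macau | 888 ; Lima | 416 ; Porto | 14 ; Lima | 511

LEFT JOIN keeps every customers row; unmatched ones get NULL for orders columns.
Group by customers.id and compute SUM(o.amount). SUM over an all-NULL group is NULL.
  1: ids {1, 4, 5, 7, 8} → SUM(o.amount)=888
  5: ids {3, 10} → SUM(o.amount)=416
  6: ids {2} → SUM(o.amount)=14
  12: ids {6, 9} → SUM(o.amount)=511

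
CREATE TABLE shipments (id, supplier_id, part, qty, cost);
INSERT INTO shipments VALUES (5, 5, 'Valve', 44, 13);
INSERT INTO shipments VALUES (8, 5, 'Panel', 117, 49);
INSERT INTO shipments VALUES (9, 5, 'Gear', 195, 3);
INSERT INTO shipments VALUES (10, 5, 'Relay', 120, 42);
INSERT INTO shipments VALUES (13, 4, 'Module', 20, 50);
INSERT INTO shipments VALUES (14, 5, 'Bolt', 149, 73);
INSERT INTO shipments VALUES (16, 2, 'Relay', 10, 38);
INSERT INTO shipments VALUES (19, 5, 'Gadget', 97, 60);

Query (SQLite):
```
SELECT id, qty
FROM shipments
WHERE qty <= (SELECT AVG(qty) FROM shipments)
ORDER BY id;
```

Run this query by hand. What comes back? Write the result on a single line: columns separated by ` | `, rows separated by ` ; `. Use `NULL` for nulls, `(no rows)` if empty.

Scalar subquery: AVG(qty) over all shipments rows = 94.0.
Keep rows where qty <= that value.

5 | 44 ; 13 | 20 ; 16 | 10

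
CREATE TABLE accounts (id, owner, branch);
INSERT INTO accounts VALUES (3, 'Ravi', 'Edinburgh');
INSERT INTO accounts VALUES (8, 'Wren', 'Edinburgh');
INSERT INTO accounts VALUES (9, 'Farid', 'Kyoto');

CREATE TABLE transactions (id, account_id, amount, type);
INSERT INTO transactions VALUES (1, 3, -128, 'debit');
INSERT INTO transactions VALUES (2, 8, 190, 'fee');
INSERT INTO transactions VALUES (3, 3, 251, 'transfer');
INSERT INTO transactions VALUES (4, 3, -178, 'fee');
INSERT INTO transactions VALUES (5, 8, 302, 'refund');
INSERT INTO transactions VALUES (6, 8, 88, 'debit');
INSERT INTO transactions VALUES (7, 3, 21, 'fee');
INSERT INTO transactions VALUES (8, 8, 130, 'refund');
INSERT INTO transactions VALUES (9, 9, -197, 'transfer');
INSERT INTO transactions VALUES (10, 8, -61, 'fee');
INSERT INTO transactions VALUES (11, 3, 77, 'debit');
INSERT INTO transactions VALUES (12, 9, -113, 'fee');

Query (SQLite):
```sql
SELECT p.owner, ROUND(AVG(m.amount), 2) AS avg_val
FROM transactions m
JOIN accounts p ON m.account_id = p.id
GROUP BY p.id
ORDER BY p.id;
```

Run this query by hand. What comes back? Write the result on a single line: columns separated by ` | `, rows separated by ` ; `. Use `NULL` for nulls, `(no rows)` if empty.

Join each transactions row to its accounts via account_id.
Group joined rows by accounts.id; compute ROUND(AVG(m.amount), 2) per group.
  3: ids {1, 3, 4, 7, 11} → ROUND(AVG(m.amount), 2)=8.6
  8: ids {2, 5, 6, 8, 10} → ROUND(AVG(m.amount), 2)=129.8
  9: ids {9, 12} → ROUND(AVG(m.amount), 2)=-155

Ravi | 8.6 ; Wren | 129.8 ; Farid | -155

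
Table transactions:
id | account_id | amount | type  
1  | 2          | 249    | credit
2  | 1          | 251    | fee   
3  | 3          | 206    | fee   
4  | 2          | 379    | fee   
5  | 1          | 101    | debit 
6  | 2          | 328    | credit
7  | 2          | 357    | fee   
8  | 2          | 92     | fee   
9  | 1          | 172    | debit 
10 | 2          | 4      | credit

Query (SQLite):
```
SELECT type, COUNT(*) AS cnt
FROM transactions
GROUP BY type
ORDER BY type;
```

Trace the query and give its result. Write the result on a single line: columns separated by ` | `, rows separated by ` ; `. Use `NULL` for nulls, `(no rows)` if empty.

credit | 3 ; debit | 2 ; fee | 5

Partition transactions by type; compute COUNT(*) within each group.
  credit: ids {1, 6, 10} → COUNT(*)=3
  debit: ids {5, 9} → COUNT(*)=2
  fee: ids {2, 3, 4, 7, 8} → COUNT(*)=5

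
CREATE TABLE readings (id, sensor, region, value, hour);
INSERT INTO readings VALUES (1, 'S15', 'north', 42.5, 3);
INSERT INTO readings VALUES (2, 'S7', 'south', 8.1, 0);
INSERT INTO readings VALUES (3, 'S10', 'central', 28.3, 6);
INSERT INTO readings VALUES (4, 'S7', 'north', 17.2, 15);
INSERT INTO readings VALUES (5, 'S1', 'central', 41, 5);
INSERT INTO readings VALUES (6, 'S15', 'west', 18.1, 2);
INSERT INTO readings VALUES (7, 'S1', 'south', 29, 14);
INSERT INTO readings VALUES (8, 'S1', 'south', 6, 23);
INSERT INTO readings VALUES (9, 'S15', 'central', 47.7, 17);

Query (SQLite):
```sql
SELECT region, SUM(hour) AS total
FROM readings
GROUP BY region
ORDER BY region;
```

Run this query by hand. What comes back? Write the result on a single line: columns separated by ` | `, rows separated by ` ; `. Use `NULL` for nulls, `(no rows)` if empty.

central | 28 ; north | 18 ; south | 37 ; west | 2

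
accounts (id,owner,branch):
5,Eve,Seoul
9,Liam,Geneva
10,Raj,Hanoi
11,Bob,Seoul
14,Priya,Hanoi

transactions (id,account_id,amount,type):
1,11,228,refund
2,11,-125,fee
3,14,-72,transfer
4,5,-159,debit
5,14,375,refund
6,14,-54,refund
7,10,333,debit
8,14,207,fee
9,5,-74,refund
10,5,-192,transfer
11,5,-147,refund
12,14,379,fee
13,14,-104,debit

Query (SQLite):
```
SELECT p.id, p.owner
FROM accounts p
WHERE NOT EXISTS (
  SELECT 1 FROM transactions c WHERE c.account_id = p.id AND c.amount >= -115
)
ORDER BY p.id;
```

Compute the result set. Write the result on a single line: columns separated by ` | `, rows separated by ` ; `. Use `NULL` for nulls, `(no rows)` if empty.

9 | Liam

For each accounts row, check whether any transactions with matching account_id has amount >= -115.
Keep rows where that is false.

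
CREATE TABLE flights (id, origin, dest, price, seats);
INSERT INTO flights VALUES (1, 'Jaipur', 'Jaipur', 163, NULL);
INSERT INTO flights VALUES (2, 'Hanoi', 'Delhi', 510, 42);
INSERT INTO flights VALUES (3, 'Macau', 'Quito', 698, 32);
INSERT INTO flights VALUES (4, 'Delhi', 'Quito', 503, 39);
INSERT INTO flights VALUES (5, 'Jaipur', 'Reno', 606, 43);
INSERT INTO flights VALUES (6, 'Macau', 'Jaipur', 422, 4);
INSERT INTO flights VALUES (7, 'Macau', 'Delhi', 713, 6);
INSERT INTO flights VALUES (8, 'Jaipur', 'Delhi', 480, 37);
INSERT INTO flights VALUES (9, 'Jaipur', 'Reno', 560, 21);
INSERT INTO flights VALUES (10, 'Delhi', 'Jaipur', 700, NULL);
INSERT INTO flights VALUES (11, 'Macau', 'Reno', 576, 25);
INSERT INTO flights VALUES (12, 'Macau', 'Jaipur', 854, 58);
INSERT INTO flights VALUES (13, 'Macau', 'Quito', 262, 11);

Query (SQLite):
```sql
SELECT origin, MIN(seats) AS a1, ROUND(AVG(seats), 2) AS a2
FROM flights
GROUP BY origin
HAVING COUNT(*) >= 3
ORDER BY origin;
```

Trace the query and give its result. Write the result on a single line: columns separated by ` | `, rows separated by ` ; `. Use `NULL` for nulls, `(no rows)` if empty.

Group flights by origin.
Per group compute: MIN(seats), ROUND(AVG(seats), 2).
HAVING: drop groups with fewer than 3 rows.
  Delhi: ids {4, 10} → MIN(seats)=39, ROUND(AVG(seats), 2)=39
  Hanoi: ids {2} → MIN(seats)=42, ROUND(AVG(seats), 2)=42
  Jaipur: ids {1, 5, 8, 9} → MIN(seats)=21, ROUND(AVG(seats), 2)=33.67
  Macau: ids {3, 6, 7, 11, 12, 13} → MIN(seats)=4, ROUND(AVG(seats), 2)=22.67

Jaipur | 21 | 33.67 ; Macau | 4 | 22.67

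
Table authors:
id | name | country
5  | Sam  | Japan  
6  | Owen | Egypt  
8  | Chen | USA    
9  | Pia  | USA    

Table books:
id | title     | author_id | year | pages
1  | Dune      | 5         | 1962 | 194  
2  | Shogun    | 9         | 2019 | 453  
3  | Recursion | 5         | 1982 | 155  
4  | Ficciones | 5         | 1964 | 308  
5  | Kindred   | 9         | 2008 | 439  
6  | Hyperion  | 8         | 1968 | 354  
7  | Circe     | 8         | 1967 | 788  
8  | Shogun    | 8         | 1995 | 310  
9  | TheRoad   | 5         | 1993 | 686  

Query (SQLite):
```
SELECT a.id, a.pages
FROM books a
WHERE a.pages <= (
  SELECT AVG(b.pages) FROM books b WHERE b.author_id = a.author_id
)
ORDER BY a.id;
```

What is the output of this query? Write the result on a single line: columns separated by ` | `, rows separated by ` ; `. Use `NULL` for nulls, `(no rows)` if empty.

1 | 194 ; 3 | 155 ; 4 | 308 ; 5 | 439 ; 6 | 354 ; 8 | 310

For each books row a, compute AVG(pages) over rows sharing a.author_id.
Keep row a if a.pages <= that per-group AVG.
  author_id=5: AVG(pages) = 335.75
  author_id=8: AVG(pages) = 484.0
  author_id=9: AVG(pages) = 446.0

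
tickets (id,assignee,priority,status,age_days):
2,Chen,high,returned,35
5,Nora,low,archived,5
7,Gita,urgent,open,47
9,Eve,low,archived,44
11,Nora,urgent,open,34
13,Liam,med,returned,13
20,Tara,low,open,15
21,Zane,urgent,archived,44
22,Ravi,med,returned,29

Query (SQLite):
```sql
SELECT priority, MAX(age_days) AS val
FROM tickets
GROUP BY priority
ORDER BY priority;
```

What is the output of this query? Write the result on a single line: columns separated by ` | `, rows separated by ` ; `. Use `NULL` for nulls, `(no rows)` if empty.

Partition tickets by priority; compute MAX(age_days) within each group.
  high: ids {2} → MAX(age_days)=35
  low: ids {5, 9, 20} → MAX(age_days)=44
  med: ids {13, 22} → MAX(age_days)=29
  urgent: ids {7, 11, 21} → MAX(age_days)=47

high | 35 ; low | 44 ; med | 29 ; urgent | 47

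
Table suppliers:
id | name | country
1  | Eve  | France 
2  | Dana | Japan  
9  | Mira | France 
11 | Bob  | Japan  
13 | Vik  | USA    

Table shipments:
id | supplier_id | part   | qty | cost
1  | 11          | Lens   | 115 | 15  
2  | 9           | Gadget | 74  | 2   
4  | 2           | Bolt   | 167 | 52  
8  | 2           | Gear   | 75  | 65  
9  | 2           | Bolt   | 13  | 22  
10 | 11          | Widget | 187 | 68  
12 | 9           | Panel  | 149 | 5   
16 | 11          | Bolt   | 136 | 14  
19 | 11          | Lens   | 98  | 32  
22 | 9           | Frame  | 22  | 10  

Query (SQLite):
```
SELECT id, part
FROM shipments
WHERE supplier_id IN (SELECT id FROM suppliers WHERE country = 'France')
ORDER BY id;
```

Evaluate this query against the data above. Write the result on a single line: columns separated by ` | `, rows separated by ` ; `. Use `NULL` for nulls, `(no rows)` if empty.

2 | Gadget ; 12 | Panel ; 22 | Frame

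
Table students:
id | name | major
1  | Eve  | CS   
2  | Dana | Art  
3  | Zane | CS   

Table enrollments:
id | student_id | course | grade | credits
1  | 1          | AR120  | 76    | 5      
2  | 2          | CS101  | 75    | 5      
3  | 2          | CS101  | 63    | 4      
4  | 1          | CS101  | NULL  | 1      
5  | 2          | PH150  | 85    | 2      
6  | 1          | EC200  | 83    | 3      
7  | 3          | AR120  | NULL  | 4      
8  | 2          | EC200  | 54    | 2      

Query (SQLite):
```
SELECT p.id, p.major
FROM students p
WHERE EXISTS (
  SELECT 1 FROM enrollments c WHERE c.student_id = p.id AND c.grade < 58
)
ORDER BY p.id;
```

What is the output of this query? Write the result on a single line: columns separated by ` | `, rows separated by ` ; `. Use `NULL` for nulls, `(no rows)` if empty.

2 | Art

For each students row, check whether any enrollments with matching student_id has grade < 58.
Keep rows where that is true.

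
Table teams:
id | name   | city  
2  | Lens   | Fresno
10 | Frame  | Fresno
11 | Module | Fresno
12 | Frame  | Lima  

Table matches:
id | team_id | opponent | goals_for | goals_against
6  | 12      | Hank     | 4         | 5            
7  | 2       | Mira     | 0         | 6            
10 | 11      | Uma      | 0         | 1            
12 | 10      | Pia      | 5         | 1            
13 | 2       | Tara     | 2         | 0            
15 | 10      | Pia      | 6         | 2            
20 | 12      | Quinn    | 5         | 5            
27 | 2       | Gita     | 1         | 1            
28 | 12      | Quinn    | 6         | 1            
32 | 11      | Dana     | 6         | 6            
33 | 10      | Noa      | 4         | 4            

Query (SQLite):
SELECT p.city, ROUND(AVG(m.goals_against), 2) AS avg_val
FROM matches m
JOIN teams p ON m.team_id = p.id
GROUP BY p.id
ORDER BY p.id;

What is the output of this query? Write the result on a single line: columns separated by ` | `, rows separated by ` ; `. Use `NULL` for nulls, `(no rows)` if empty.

Join each matches row to its teams via team_id.
Group joined rows by teams.id; compute ROUND(AVG(m.goals_against), 2) per group.
  2: ids {7, 13, 27} → ROUND(AVG(m.goals_against), 2)=2.33
  10: ids {12, 15, 33} → ROUND(AVG(m.goals_against), 2)=2.33
  11: ids {10, 32} → ROUND(AVG(m.goals_against), 2)=3.5
  12: ids {6, 20, 28} → ROUND(AVG(m.goals_against), 2)=3.67

Fresno | 2.33 ; Fresno | 2.33 ; Fresno | 3.5 ; Lima | 3.67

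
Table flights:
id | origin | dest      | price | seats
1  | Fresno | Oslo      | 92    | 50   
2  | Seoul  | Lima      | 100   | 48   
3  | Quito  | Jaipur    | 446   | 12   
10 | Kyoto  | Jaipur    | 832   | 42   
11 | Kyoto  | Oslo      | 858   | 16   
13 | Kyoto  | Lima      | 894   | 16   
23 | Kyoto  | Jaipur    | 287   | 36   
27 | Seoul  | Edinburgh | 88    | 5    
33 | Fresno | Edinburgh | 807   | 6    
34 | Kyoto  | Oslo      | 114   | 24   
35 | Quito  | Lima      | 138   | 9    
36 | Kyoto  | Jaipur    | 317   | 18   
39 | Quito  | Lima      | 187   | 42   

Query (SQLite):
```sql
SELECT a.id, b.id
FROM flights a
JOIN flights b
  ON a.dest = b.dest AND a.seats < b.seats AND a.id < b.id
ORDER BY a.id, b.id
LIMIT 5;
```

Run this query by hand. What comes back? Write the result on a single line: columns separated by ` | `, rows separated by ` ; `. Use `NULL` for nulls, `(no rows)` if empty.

3 | 10 ; 3 | 23 ; 3 | 36 ; 11 | 34 ; 13 | 39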